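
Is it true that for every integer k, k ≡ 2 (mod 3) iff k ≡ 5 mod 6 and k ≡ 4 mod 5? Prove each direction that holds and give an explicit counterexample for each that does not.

Converse. If k ≡ 5 (mod 6) and k ≡ 4 (mod 5), then by the Chinese remainder theorem k ≡ 29 (mod 30). Since 29 ≡ 2 (mod 3) and 3 ∣ 30, we get k ≡ 2 (mod 3).

Forward direction. This fails: k = 2 gives 2 ≡ 2 (mod 3) but 2 ≡ 2 (mod 6), so the conjunction on the right does not hold.

The forward direction fails; the converse holds.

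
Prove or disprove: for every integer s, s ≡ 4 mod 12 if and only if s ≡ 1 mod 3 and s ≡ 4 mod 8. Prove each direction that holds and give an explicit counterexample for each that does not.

Forward direction. This fails: s = 16 gives 16 ≡ 4 (mod 12) but 16 ≡ 0 (mod 8), so the conjunction on the right does not hold.

Converse. If s ≡ 1 (mod 3) and s ≡ 4 (mod 8), then by the Chinese remainder theorem s ≡ 4 (mod 24). Since 4 ≡ 4 (mod 12) and 12 ∣ 24, we get s ≡ 4 (mod 12).

The forward direction fails; the converse holds.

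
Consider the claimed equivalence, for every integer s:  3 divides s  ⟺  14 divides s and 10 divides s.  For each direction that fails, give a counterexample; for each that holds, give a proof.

(→) This fails: take s = 3. Certainly 3 ∣ 3, but 14 ∤ 3.

(←) This fails: take s = 70. Both 14 ∣ 70 and 10 ∣ 70, yet 70 is not a multiple of 3 (since 70 = 23·3 + 1), so 3 ∤ 70.

Neither direction holds.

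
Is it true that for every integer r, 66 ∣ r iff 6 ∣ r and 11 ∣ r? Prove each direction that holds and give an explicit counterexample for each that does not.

(→) If 66 ∣ r, write r = 66q. Since 66 = 11·6, r = 6·(11q), so 6 ∣ r; and since 66 = 6·11, r = 11·(6q), so 11 ∣ r.

(←) Suppose 6 ∣ r and 11 ∣ r. Any common multiple of 6 and 11 is a multiple of their lcm; here gcd(6, 11) = 1, so lcm(6, 11) = 6·11 = 66, so 66 ∣ r.

Both implications hold.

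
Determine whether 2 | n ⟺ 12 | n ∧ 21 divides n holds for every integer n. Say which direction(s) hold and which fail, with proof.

Only the reverse direction holds.

(→) This fails: take n = 2. Certainly 2 ∣ 2, but 12 ∤ 2.

(←) Suppose 12 ∣ n and 21 ∣ n. Any common multiple of 12 and 21 is a multiple of their lcm; here lcm(12, 21) = 12·21/gcd(12, 21) = 252/3 = 84, so 84 ∣ n. Since 2 ∣ 84, it follows that 2 ∣ n.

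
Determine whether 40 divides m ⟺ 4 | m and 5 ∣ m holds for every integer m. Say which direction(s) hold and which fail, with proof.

[⇐] This fails: take m = 20. Both 4 ∣ 20 and 5 ∣ 20, yet 20 is not a multiple of 40 (since 20 = 0·40 + 20), so 40 ∤ 20.

[⇒] If 40 ∣ m, write m = 40q. Since 40 = 10·4, m = 4·(10q), so 4 ∣ m; and since 40 = 8·5, m = 5·(8q), so 5 ∣ m.

Only the forward direction holds.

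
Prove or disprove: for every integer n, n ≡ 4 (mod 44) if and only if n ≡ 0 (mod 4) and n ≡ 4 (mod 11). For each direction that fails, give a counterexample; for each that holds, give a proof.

Both implications hold.

(⇒) Suppose n ≡ 4 (mod 44); write n = 44j + 4. Since 4 ∣ 44, reducing mod 4 gives n ≡ 4 ≡ 0 (mod 4); since 11 ∣ 44, reducing mod 11 gives n ≡ 4 (mod 11).

(⇐) Conversely, if n ≡ 0 (mod 4) and n ≡ 4 (mod 11), then by the Chinese remainder theorem n ≡ 4 (mod 44). This is exactly n ≡ 4 (mod 44).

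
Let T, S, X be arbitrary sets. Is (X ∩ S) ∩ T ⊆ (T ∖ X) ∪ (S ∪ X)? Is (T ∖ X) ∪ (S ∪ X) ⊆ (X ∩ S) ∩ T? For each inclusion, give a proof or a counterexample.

Forward inclusion. Let x ∈ (X ∩ S) ∩ T. Then x ∈ T ∩ S ∩ X, from which x ∈ (T ∖ X) ∪ (S ∪ X).

Reverse inclusion. This inclusion fails. Take T = {1}, S = ∅, X = ∅; then 1 ∈ (T ∖ X) ∪ (S ∪ X) but 1 ∉ (X ∩ S) ∩ T.

The sets are not equal: only the forward inclusion holds.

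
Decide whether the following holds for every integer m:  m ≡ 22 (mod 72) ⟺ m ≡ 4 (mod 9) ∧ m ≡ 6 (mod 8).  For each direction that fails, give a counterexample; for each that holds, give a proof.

Both directions hold.

[⇒] Suppose m ≡ 22 (mod 72); write m = 72j + 22. Since 9 ∣ 72, reducing mod 9 gives m ≡ 22 ≡ 4 (mod 9); since 8 ∣ 72, reducing mod 8 gives m ≡ 22 ≡ 6 (mod 8).

[⇐] Conversely, if m ≡ 4 (mod 9) and m ≡ 6 (mod 8), then by the Chinese remainder theorem m ≡ 22 (mod 72). This is exactly m ≡ 22 (mod 72).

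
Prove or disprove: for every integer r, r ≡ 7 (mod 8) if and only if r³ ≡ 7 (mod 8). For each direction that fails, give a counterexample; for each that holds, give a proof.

Forward direction. Suppose r ≡ 7 (mod 8). Write r = 8j + 7. Then (8j + 7)³ = 512j³ + 1344j² + 1176j + 343 = 8(64j³ + 168j² + 147j + 42) + 7, so r³ ≡ 7 (mod 8).

Converse. Suppose r³ ≡ 7 (mod 8). The only residue r in {0, …, 7} with r³ ≡ 7 (mod 8) is r = 7, so r ≡ 7 (mod 8).

The biconditional holds.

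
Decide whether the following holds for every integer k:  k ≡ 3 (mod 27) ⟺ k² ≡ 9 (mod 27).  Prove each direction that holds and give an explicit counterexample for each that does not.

(⇒) Suppose k ≡ 3 (mod 27). Write k = 27j + 3. Then (27j + 3)² = 729j² + 162j + 9 = 27(27j² + 6j) + 9, so k² ≡ 9 (mod 27).

(⇐) This fails: take k = 6. Then 6² = 36 ≡ 9 (mod 27), yet 6 ≡ 6 (mod 27), not 3.

The forward direction holds; the converse fails.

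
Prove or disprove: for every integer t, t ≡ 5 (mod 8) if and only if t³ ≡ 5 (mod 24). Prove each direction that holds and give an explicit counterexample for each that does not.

Only the reverse direction holds.

(→) This fails: take t = 13. Then 13 ≡ 5 (mod 8), but 13³ = 2197 ≡ 13 (mod 24), not 5.

(←) Conversely, the residues r modulo 24 with r³ ≡ 5 (mod 24) are exactly {5}, and each is ≡ 5 (mod 8).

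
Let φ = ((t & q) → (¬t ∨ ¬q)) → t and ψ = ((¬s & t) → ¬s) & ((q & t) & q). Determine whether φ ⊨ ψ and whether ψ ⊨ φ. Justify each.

Only the reverse direction holds.

[⇒] This fails. Under q = F, s = F, t = T, the left side is true but the right side is false.

[⇐] Assume the antecedent. If q is true, the antecedent forces (q = T, s = F, t = T) or (q = T, s = T, t = T), and ((t & q) → (¬t ∨ ¬q)) → t holds there. If q is false, the antecedent cannot hold. Either way ((t & q) → (¬t ∨ ¬q)) → t holds.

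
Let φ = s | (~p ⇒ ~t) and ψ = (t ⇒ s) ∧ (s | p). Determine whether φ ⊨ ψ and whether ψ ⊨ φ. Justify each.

Only the converse holds.

(⇒) This fails. Under p = F, s = F, t = F, the left side is true but the right side is false.

(⇐) Assume the antecedent. If p is true, s | (~p ⇒ ~t) reduces to true regardless of the other variables. If p is false, the antecedent forces (p = F, s = T, t = F) or (p = F, s = T, t = T), and s | (~p ⇒ ~t) holds there. Either way s | (~p ⇒ ~t) holds.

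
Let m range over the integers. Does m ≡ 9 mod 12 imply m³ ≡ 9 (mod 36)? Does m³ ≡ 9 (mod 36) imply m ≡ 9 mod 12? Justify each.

Forward direction. Suppose m ≡ 9 (mod 12). Working modulo 36, m ∈ {9, 21, 33}; for each such r, r³ ≡ 9 (mod 36).

Converse. The residues r modulo 36 with r³ ≡ 9 (mod 36) are exactly {9, 21, 33}, and each is ≡ 9 (mod 12).

Both implications hold.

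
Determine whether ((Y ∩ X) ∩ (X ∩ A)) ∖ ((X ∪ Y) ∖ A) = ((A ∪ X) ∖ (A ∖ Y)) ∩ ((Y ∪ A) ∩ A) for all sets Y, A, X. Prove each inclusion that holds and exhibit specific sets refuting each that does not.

The sets are not equal: only the forward inclusion holds.

(⟹) Let x ∈ ((Y ∩ X) ∩ (X ∩ A)) ∖ ((X ∪ Y) ∖ A). Then x ∈ Y ∩ A ∩ X, from which x ∈ ((A ∪ X) ∖ (A ∖ Y)) ∩ ((Y ∪ A) ∩ A).

(⟸) This inclusion fails. Take Y = {1}, A = {1}, X = ∅; then 1 ∈ ((A ∪ X) ∖ (A ∖ Y)) ∩ ((Y ∪ A) ∩ A) but 1 ∉ ((Y ∩ X) ∩ (X ∩ A)) ∖ ((X ∪ Y) ∖ A).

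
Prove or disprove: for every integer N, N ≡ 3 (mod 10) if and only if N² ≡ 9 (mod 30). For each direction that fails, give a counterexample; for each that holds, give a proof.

Forward direction. This fails: take N = 13. Then 13 ≡ 3 (mod 10), but 13² = 169 ≡ 19 (mod 30), not 9.

Converse. This fails: take N = 27. Then 27² = 729 ≡ 9 (mod 30), yet 27 ≡ 7 (mod 10), not 3.

Both directions fail.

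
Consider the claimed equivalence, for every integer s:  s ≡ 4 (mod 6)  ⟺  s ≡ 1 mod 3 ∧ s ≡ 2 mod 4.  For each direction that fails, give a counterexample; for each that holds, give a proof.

Not equivalent: only (⇐) holds.

(→) This fails: s = 4 gives 4 ≡ 4 (mod 6) but 4 ≡ 0 (mod 4), so the conjunction on the right does not hold.

(←) Conversely, if s ≡ 1 (mod 3) and s ≡ 2 (mod 4), then by the Chinese remainder theorem s ≡ 10 (mod 12). Since 10 ≡ 4 (mod 6) and 6 ∣ 12, we get s ≡ 4 (mod 6).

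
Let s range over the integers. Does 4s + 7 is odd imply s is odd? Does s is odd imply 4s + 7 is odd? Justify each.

Forward direction. This fails: take s = 0. Then 4s + 7 = 7, which is odd, yet s = 0 is even, not odd.

Converse. Suppose s is odd. Since 4 is even, 4s is even for every s, so 4s + 7 has the same parity as 7, which is odd. Hence 4s + 7 is odd.

The forward direction fails; the converse holds.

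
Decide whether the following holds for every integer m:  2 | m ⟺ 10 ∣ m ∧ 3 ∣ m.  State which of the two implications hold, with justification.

(→) This fails: take m = 2. Certainly 2 ∣ 2, but 10 ∤ 2.

(←) Suppose 10 ∣ m and 3 ∣ m. Any common multiple of 10 and 3 is a multiple of their lcm; here gcd(10, 3) = 1, so lcm(10, 3) = 10·3 = 30, so 30 ∣ m. Since 2 ∣ 30, it follows that 2 ∣ m.

Only the converse holds.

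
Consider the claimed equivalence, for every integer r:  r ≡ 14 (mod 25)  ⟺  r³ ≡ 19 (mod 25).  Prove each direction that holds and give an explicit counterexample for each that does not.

Forward direction. Suppose r ≡ 14 (mod 25). Write r = 25j + 14. Then (25j + 14)³ = 15625j³ + 26250j² + 14700j + 2744 = 25(625j³ + 1050j² + 588j + 109) + 19, so r³ ≡ 19 (mod 25).

Converse. Suppose r³ ≡ 19 (mod 25). The only residue r in {0, …, 24} with r³ ≡ 19 (mod 25) is r = 14, so r ≡ 14 (mod 25).

Both implications hold.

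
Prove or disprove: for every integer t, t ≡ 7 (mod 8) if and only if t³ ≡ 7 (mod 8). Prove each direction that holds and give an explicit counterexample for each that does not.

(⇐) Suppose t³ ≡ 7 (mod 8). The only residue r in {0, …, 7} with r³ ≡ 7 (mod 8) is r = 7, so t ≡ 7 (mod 8).

(⇒) Suppose t ≡ 7 (mod 8). Write t = 8j + 7. Then (8j + 7)³ = 512j³ + 1344j² + 1176j + 343 = 8(64j³ + 168j² + 147j + 42) + 7, so t³ ≡ 7 (mod 8).

Both implications hold.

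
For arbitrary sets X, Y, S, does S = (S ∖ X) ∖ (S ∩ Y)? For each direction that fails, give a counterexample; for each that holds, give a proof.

The sets are not equal: only the reverse inclusion holds.

Reverse inclusion. Let x ∈ (S ∖ X) ∖ (S ∩ Y). Then x ∈ S and x ∉ X, Y, from which x ∈ S.

Forward inclusion. This inclusion fails. Take X = {1}, Y = ∅, S = {1}; then 1 ∈ S but 1 ∉ (S ∖ X) ∖ (S ∩ Y).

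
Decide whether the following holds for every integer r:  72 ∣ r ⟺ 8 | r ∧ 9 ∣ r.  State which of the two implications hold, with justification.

Both directions hold; the statement is true.

(⟹) If 72 ∣ r, write r = 72q. Since 72 = 9·8, r = 8·(9q), so 8 ∣ r; and since 72 = 8·9, r = 9·(8q), so 9 ∣ r.

(⟸) Suppose 8 ∣ r and 9 ∣ r. Any common multiple of 8 and 9 is a multiple of their lcm; here gcd(8, 9) = 1, so lcm(8, 9) = 8·9 = 72, so 72 ∣ r.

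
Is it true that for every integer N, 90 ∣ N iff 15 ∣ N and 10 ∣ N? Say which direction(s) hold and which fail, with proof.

The forward direction holds; the converse fails.

Forward direction. If 90 ∣ N, write N = 90q. Since 90 = 6·15, N = 15·(6q), so 15 ∣ N; and since 90 = 9·10, N = 10·(9q), so 10 ∣ N.

Converse. This fails: take N = 30. Both 15 ∣ 30 and 10 ∣ 30, yet 30 is not a multiple of 90 (since 30 = 0·90 + 30), so 90 ∤ 30.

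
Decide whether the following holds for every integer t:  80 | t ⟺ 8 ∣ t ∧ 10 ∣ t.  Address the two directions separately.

(⟸) This fails: take t = 40. Both 8 ∣ 40 and 10 ∣ 40, yet 40 is not a multiple of 80 (since 40 = 0·80 + 40), so 80 ∤ 40.

(⟹) If 80 ∣ t, write t = 80q. Since 80 = 10·8, t = 8·(10q), so 8 ∣ t; and since 80 = 8·10, t = 10·(8q), so 10 ∣ t.

Only the forward implication holds.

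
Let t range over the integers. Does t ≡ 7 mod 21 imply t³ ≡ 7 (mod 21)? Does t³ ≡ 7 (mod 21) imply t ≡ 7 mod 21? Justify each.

(→) Suppose t ≡ 7 mod 21. Write t = 21j + 7. Then (21j + 7)³ = 9261j³ + 9261j² + 3087j + 343 = 21(441j³ + 441j² + 147j + 16) + 7, so t³ ≡ 7 (mod 21).

(←) Conversely, suppose t³ ≡ 7 (mod 21). The only residue r in {0, …, 20} with r³ ≡ 7 (mod 21) is r = 7, so t ≡ 7 (mod 21).

Both implications hold.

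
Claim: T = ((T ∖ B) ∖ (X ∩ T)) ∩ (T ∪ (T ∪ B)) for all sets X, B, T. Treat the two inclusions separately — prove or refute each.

(⊆) This inclusion fails. Take X = {1}, B = ∅, T = {1}; then 1 ∈ T but 1 ∉ ((T ∖ B) ∖ (X ∩ T)) ∩ (T ∪ (T ∪ B)).

(⊇) Let x ∈ ((T ∖ B) ∖ (X ∩ T)) ∩ (T ∪ (T ∪ B)). Then x ∈ T and x ∉ X, B, from which x ∈ T.

The sets are not equal: only the reverse inclusion holds.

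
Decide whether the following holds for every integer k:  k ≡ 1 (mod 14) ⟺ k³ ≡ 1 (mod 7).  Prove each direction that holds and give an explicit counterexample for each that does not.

[⇒] Suppose k ≡ 1 (mod 14). Then k³ ≡ 1³ = 1 (mod 14), and since 7 ∣ 14, also k³ ≡ 1 (mod 7).

[⇐] This fails: take k = 2. Then 2³ = 8 ≡ 1 (mod 7), yet 2 ≡ 2 (mod 14), not 1.

Not equivalent: only (⇒) holds.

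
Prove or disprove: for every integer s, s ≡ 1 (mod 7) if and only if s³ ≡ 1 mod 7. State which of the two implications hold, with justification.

The forward direction holds; the converse fails.

(⇐) This fails: take s = 2. Then 2³ = 8 ≡ 1 (mod 7), yet 2 ≡ 2 (mod 7), not 1.

(⇒) Suppose s ≡ 1 (mod 7). Write s = 7j + 1. Then (7j + 1)³ = 343j³ + 147j² + 21j + 1 = 7(49j³ + 21j² + 3j) + 1, so s³ ≡ 1 (mod 7).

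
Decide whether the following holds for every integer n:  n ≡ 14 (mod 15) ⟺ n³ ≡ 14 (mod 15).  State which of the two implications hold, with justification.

Both directions hold.

Forward direction. Suppose n ≡ 14 (mod 15). Write n = 15j + 14. Then (15j + 14)³ = 3375j³ + 9450j² + 8820j + 2744 = 15(225j³ + 630j² + 588j + 182) + 14, so n³ ≡ 14 (mod 15).

Converse. Suppose n³ ≡ 14 (mod 15). The only residue r in {0, …, 14} with r³ ≡ 14 (mod 15) is r = 14, so n ≡ 14 (mod 15).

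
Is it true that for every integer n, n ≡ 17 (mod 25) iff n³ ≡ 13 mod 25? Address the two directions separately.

Equivalent; both directions hold.

(⟹) Suppose n ≡ 17 (mod 25). Write n = 25j + 17. Then (25j + 17)³ = 15625j³ + 31875j² + 21675j + 4913 = 25(625j³ + 1275j² + 867j + 196) + 13, so n³ ≡ 13 (mod 25).

(⟸) Conversely, suppose n³ ≡ 13 (mod 25). The only residue r in {0, …, 24} with r³ ≡ 13 (mod 25) is r = 17, so n ≡ 17 (mod 25).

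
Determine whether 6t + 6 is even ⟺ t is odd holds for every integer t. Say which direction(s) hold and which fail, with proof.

(⇒) fails; (⇐) holds.

(→) This fails: take t = 4. Then 6t + 6 = 30, which is even, yet t = 4 is even, not odd.

(←) Suppose t is odd. Since 6 is even, 6t is even for every t, so 6t + 6 has the same parity as 6, which is even. Hence 6t + 6 is even.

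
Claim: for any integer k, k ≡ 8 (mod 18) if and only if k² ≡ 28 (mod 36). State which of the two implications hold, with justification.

(⟸) This fails: take k = 10. Then 10² = 100 ≡ 28 (mod 36), yet 10 ≡ 10 (mod 18), not 8.

(⟹) Suppose k ≡ 8 (mod 18). Working modulo 36, k ∈ {8, 26}; for each such r, r² ≡ 28 (mod 36).

(⇒) holds; (⇐) fails.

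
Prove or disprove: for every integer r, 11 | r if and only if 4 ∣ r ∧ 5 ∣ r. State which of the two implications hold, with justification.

(⇒) fails and (⇐) fails.

(→) This fails: take r = 11. Certainly 11 ∣ 11, but 4 ∤ 11.

(←) This fails: take r = 20. Both 4 ∣ 20 and 5 ∣ 20, yet 20 is not a multiple of 11 (since 20 = 1·11 + 9), so 11 ∤ 20.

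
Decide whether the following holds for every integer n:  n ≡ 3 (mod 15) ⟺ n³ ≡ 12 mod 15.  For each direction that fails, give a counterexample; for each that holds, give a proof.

The biconditional holds.

(⟹) Suppose n ≡ 3 (mod 15). Write n = 15j + 3. Then (15j + 3)³ = 3375j³ + 2025j² + 405j + 27 = 15(225j³ + 135j² + 27j + 1) + 12, so n³ ≡ 12 (mod 15).

(⟸) Conversely, suppose n³ ≡ 12 (mod 15). The only residue r in {0, …, 14} with r³ ≡ 12 (mod 15) is r = 3, so n ≡ 3 (mod 15).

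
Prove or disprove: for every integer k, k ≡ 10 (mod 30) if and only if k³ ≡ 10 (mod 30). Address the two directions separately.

Both directions hold.

Converse. Suppose k³ ≡ 10 (mod 30). The only residue r in {0, …, 29} with r³ ≡ 10 (mod 30) is r = 10, so k ≡ 10 (mod 30).

Forward direction. Suppose k ≡ 10 (mod 30). Write k = 30j + 10. Then (30j + 10)³ = 27000j³ + 27000j² + 9000j + 1000 = 30(900j³ + 900j² + 300j + 33) + 10, so k³ ≡ 10 (mod 30).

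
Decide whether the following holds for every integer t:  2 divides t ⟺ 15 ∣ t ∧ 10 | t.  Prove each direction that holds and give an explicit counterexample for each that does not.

(⟹) This fails: take t = 2. Certainly 2 ∣ 2, but 15 ∤ 2.

(⟸) Suppose 15 ∣ t and 10 ∣ t. Any common multiple of 15 and 10 is a multiple of their lcm; here lcm(15, 10) = 15·10/gcd(15, 10) = 150/5 = 30, so 30 ∣ t. Since 2 ∣ 30, it follows that 2 ∣ t.

Only the converse holds.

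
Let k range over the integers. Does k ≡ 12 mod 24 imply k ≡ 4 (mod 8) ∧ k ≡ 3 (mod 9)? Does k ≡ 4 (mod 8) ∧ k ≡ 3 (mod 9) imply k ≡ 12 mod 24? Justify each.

Only the converse holds.

(⟹) This fails: k = 36 gives 36 ≡ 12 (mod 24) but 36 ≡ 0 (mod 9), so the conjunction on the right does not hold.

(⟸) Conversely, if k ≡ 4 (mod 8) and k ≡ 3 (mod 9), then by the Chinese remainder theorem k ≡ 12 (mod 72). Since 12 ≡ 12 (mod 24) and 24 ∣ 72, we get k ≡ 12 (mod 24).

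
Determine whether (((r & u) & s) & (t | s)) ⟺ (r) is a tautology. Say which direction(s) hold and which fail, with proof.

The forward direction holds; the converse fails.

[⇒] Assume the antecedent. If s is true, the antecedent forces (s = T, r = T, t = F, u = T) or (s = T, r = T, t = T, u = T), and r holds there. If s is false, the antecedent cannot hold. Either way r holds.

[⇐] This fails. Under s = F, r = T, t = F, u = F, the left side is false but the right side is true.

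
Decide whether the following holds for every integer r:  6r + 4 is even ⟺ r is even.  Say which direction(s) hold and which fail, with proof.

(⟹) This fails: take r = 1. Then 6r + 4 = 10, which is even, yet r = 1 is odd, not even.

(⟸) Suppose r is even. Since 6 is even, 6r is even for every r, so 6r + 4 has the same parity as 4, which is even. Hence 6r + 4 is even.

Only the converse holds.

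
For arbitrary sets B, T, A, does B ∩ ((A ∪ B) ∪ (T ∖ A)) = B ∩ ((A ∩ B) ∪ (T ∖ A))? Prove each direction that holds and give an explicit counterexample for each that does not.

(⟹) This inclusion fails. Take B = {1}, T = ∅, A = ∅; then 1 ∈ B ∩ ((A ∪ B) ∪ (T ∖ A)) but 1 ∉ B ∩ ((A ∩ B) ∪ (T ∖ A)).

(⟸) Let x ∈ B ∩ ((A ∩ B) ∪ (T ∖ A)). Then either x ∈ B ∩ T and x ∉ A; or x ∈ B ∩ A and x ∉ T; or x ∈ B ∩ T ∩ A. In each case x ∈ B ∩ ((A ∪ B) ∪ (T ∖ A)), so B ∩ ((A ∩ B) ∪ (T ∖ A)) ⊆ B ∩ ((A ∪ B) ∪ (T ∖ A)).

Only the reverse inclusion holds.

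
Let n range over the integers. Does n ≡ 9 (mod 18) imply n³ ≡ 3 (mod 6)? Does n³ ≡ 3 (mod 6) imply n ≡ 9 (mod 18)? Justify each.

(⟹) Suppose n ≡ 9 (mod 18). Then n³ ≡ 9³ = 729 (mod 18), and since 6 ∣ 18, also n³ ≡ 3 (mod 6).

(⟸) This fails: take n = 3. Then 3³ = 27 ≡ 3 (mod 6), yet 3 ≡ 3 (mod 18), not 9.

(⇒) holds; (⇐) fails.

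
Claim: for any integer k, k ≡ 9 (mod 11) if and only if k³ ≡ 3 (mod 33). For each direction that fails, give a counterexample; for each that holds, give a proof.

(⟹) This fails: take k = 20. Then 20 ≡ 9 (mod 11), but 20³ = 8000 ≡ 14 (mod 33), not 3.

(⟸) Conversely, the residues r modulo 33 with r³ ≡ 3 (mod 33) are exactly {9}, and each is ≡ 9 (mod 11).

(⇒) fails; (⇐) holds.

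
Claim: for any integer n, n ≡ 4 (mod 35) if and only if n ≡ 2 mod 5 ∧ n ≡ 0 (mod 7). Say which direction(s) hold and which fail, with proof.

Both directions fail.

[⇒] This fails: n = 4 gives 4 ≡ 4 (mod 35) but 4 ≡ 4 (mod 5), so the conjunction on the right does not hold.

[⇐] This fails: n = 7 satisfies both congruences on the right (7 ≡ 2 mod 5 and 7 ≡ 0 mod 7) yet 7 ≡ 7 (mod 35), not 4.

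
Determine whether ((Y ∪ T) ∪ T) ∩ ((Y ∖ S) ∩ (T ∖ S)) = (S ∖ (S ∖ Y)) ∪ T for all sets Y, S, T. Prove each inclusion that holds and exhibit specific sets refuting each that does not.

(⟹) Let x ∈ ((Y ∪ T) ∪ T) ∩ ((Y ∖ S) ∩ (T ∖ S)). Then x ∈ Y ∩ T and x ∉ S, from which x ∈ (S ∖ (S ∖ Y)) ∪ T.

(⟸) This inclusion fails. Take Y = {1}, S = {1}, T = ∅; then 1 ∈ (S ∖ (S ∖ Y)) ∪ T but 1 ∉ ((Y ∪ T) ∪ T) ∩ ((Y ∖ S) ∩ (T ∖ S)).

The sets are not equal: only the forward inclusion holds.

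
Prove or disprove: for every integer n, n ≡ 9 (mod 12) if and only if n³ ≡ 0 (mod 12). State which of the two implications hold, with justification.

(⇒) This fails: take n = 9. Then 9 ≡ 9 (mod 12), but 9³ = 729 ≡ 9 (mod 12), not 0.

(⇐) This fails: take n = 0. Then 0³ = 0 ≡ 0 (mod 12), yet 0 ≡ 0 (mod 12), not 9.

(⇒) fails and (⇐) fails.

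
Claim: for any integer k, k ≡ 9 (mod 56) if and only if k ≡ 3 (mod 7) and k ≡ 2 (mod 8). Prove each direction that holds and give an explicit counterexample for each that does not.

(→) This fails: k = 9 gives 9 ≡ 9 (mod 56) but 9 ≡ 2 (mod 7), so the conjunction on the right does not hold.

(←) This fails: k = 10 satisfies both congruences on the right (10 ≡ 3 mod 7 and 10 ≡ 2 mod 8) yet 10 ≡ 10 (mod 56), not 9.

Neither direction holds.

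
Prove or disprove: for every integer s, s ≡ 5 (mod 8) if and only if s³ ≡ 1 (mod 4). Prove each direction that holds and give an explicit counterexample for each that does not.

[⇒] Suppose s ≡ 5 (mod 8). Then s³ ≡ 5³ = 125 (mod 8), and since 4 ∣ 8, also s³ ≡ 1 (mod 4).

[⇐] This fails: take s = 1. Then 1³ = 1 ≡ 1 (mod 4), yet 1 ≡ 1 (mod 8), not 5.

Not equivalent: only (⇒) holds.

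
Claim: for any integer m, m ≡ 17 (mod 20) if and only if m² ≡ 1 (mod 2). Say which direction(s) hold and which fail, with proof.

Not equivalent: only (⇒) holds.

Converse. This fails: take m = 1. Then 1² = 1 ≡ 1 (mod 2), yet 1 ≡ 1 (mod 20), not 17.

Forward direction. Suppose m ≡ 17 (mod 20). Then m² ≡ 17² = 289 (mod 20), and since 2 ∣ 20, also m² ≡ 1 (mod 2).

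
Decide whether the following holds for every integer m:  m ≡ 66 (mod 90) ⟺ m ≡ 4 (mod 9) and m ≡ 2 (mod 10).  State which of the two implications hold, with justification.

Neither direction holds.

[⇒] This fails: m = 66 gives 66 ≡ 66 (mod 90) but 66 ≡ 3 (mod 9), so the conjunction on the right does not hold.

[⇐] This fails: m = 22 satisfies both congruences on the right (22 ≡ 4 mod 9 and 22 ≡ 2 mod 10) yet 22 ≡ 22 (mod 90), not 66.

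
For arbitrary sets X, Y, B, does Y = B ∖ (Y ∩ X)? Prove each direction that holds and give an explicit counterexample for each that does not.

(⊆) This inclusion fails. Take X = ∅, Y = {1}, B = ∅; then 1 ∈ Y but 1 ∉ B ∖ (Y ∩ X).

(⊇) This inclusion fails. Take X = ∅, Y = ∅, B = {1}; then 1 ∈ B ∖ (Y ∩ X) but 1 ∉ Y.

(⊆) fails and (⊇) fails.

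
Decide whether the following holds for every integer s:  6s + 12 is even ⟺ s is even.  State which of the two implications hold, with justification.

Only the converse holds.

(⟹) This fails: take s = 5. Then 6s + 12 = 42, which is even, yet s = 5 is odd, not even.

(⟸) Suppose s is even. Since 6 is even, 6s is even for every s, so 6s + 12 has the same parity as 12, which is even. Hence 6s + 12 is even.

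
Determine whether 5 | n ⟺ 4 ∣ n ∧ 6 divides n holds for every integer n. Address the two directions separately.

Both directions fail.

Forward direction. This fails: take n = 5. Certainly 5 ∣ 5, but 4 ∤ 5.

Converse. This fails: take n = 12. Both 4 ∣ 12 and 6 ∣ 12, yet 12 is not a multiple of 5 (since 12 = 2·5 + 2), so 5 ∤ 12.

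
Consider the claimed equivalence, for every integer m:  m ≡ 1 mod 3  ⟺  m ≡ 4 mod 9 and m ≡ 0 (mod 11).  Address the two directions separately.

(⇒) fails; (⇐) holds.

Forward direction. This fails: m = 1 gives 1 ≡ 1 (mod 3) but 1 ≡ 1 (mod 9), so the conjunction on the right does not hold.

Converse. If m ≡ 4 (mod 9) and m ≡ 0 (mod 11), then by the Chinese remainder theorem m ≡ 22 (mod 99). Since 22 ≡ 1 (mod 3) and 3 ∣ 99, we get m ≡ 1 (mod 3).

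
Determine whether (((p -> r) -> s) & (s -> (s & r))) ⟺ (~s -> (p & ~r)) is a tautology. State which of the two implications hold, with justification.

Forward direction. Assume the antecedent. If s is true, ~s -> (p & ~r) reduces to true regardless of the other variables. If s is false, the antecedent forces (s = F, r = F, p = T), and ~s -> (p & ~r) holds there. Either way ~s -> (p & ~r) holds.

Converse. This fails. Under s = T, r = F, p = F, the left side is false but the right side is true.

Only the forward direction holds.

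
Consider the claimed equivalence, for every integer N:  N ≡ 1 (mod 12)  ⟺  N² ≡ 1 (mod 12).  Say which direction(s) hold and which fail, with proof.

(⟹) Suppose N ≡ 1 (mod 12). Write N = 12j + 1. Then (12j + 1)² = 144j² + 24j + 1 = 12(12j² + 2j) + 1, so N² ≡ 1 (mod 12).

(⟸) This fails: take N = 5. Then 5² = 25 ≡ 1 (mod 12), yet 5 ≡ 5 (mod 12), not 1.

Only the forward implication holds.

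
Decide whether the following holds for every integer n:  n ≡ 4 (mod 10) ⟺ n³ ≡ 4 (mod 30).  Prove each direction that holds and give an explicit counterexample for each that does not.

(⇒) fails; (⇐) holds.

(→) This fails: take n = 14. Then 14 ≡ 4 (mod 10), but 14³ = 2744 ≡ 14 (mod 30), not 4.

(←) Conversely, the residues r modulo 30 with r³ ≡ 4 (mod 30) are exactly {4}, and each is ≡ 4 (mod 10).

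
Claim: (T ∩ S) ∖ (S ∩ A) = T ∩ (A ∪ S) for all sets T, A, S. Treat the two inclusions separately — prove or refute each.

Forward inclusion. Let x ∈ (T ∩ S) ∖ (S ∩ A). Then x ∈ T ∩ S and x ∉ A, from which x ∈ T ∩ (A ∪ S).

Reverse inclusion. This inclusion fails. Take T = {1}, A = {1}, S = ∅; then 1 ∈ T ∩ (A ∪ S) but 1 ∉ (T ∩ S) ∖ (S ∩ A).

Only the forward inclusion holds.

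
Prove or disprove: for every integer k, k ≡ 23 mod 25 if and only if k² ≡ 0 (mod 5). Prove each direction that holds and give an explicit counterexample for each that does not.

(→) This fails: take k = 23. Then 23 ≡ 23 (mod 25), but 23² = 529 ≡ 4 (mod 5), not 0.

(←) This fails: take k = 0. Then 0² = 0 ≡ 0 (mod 5), yet 0 ≡ 0 (mod 25), not 23.

Both directions fail.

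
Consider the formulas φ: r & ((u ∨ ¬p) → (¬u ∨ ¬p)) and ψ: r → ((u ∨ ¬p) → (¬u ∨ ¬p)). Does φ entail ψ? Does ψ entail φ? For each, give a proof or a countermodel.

Not equivalent: only (⇒) holds.

Converse. This fails. Under p = F, u = F, r = F, the left side is false but the right side is true.

Forward direction. Assume the antecedent. If p is true, the antecedent forces (p = T, u = F, r = T), and r → ((u ∨ ¬p) → (¬u ∨ ¬p)) holds there. If p is false, r → ((u ∨ ¬p) → (¬u ∨ ¬p)) reduces to true regardless of the other variables. Either way r → ((u ∨ ¬p) → (¬u ∨ ¬p)) holds.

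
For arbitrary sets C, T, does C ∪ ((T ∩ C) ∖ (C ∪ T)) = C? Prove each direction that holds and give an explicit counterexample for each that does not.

The two sets are equal.

(⊆) Let x ∈ C ∪ ((T ∩ C) ∖ (C ∪ T)). Then either x ∈ C and x ∉ T; or x ∈ C ∩ T. In each case x ∈ C, so C ∪ ((T ∩ C) ∖ (C ∪ T)) ⊆ C.

(⊇) Let x ∈ C. Then either x ∈ C and x ∉ T; or x ∈ C ∩ T. In each case x ∈ C ∪ ((T ∩ C) ∖ (C ∪ T)), so C ⊆ C ∪ ((T ∩ C) ∖ (C ∪ T)).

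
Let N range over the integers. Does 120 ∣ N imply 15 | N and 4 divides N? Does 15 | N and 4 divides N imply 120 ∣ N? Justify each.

The forward direction holds; the converse fails.

(⟹) If 120 ∣ N, write N = 120q. Since 120 = 8·15, N = 15·(8q), so 15 ∣ N; and since 120 = 30·4, N = 4·(30q), so 4 ∣ N.

(⟸) This fails: take N = 60. Both 15 ∣ 60 and 4 ∣ 60, yet 60 is not a multiple of 120 (since 60 = 0·120 + 60), so 120 ∤ 60.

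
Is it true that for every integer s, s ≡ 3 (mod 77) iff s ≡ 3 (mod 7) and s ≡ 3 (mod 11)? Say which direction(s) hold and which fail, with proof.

The biconditional holds.

(⇒) Suppose s ≡ 3 (mod 77); write s = 77j + 3. Since 7 ∣ 77, reducing mod 7 gives s ≡ 3 (mod 7); since 11 ∣ 77, reducing mod 11 gives s ≡ 3 (mod 11).

(⇐) Conversely, if s ≡ 3 (mod 7) and s ≡ 3 (mod 11), then by the Chinese remainder theorem s ≡ 3 (mod 77). This is exactly s ≡ 3 (mod 77).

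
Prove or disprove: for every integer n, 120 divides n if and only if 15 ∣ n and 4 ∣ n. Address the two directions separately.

The forward direction holds; the converse fails.

(←) This fails: take n = 60. Both 15 ∣ 60 and 4 ∣ 60, yet 60 is not a multiple of 120 (since 60 = 0·120 + 60), so 120 ∤ 60.

(→) If 120 ∣ n, write n = 120q. Since 120 = 8·15, n = 15·(8q), so 15 ∣ n; and since 120 = 30·4, n = 4·(30q), so 4 ∣ n.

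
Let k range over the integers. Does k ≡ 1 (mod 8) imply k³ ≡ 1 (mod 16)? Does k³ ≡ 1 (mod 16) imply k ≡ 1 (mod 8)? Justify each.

(⇒) This fails: take k = 9. Then 9 ≡ 1 (mod 8), but 9³ = 729 ≡ 9 (mod 16), not 1.

(⇐) Conversely, the residues r modulo 16 with r³ ≡ 1 (mod 16) are exactly {1}, and each is ≡ 1 (mod 8).

Not equivalent: only (⇐) holds.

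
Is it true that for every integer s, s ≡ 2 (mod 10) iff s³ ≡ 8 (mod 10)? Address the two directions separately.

Forward direction. Suppose s ≡ 2 (mod 10). Write s = 10j + 2. Then (10j + 2)³ = 1000j³ + 600j² + 120j + 8 = 10(100j³ + 60j² + 12j) + 8, so s³ ≡ 8 (mod 10).

Converse. Suppose s³ ≡ 8 (mod 10). The only residue r in {0, …, 9} with r³ ≡ 8 (mod 10) is r = 2, so s ≡ 2 (mod 10).

Equivalent; both directions hold.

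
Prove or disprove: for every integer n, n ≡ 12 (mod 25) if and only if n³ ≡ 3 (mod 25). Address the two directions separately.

Both directions hold.

(→) Suppose n ≡ 12 (mod 25). Write n = 25j + 12. Then (25j + 12)³ = 15625j³ + 22500j² + 10800j + 1728 = 25(625j³ + 900j² + 432j + 69) + 3, so n³ ≡ 3 (mod 25).

(←) Conversely, suppose n³ ≡ 3 (mod 25). The only residue r in {0, …, 24} with r³ ≡ 3 (mod 25) is r = 12, so n ≡ 12 (mod 25).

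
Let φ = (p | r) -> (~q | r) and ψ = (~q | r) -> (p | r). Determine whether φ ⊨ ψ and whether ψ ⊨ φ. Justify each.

Neither implication holds.

Forward direction. This fails. Under r = F, q = F, p = F, the left side is true but the right side is false.

Converse. This fails. Under r = F, q = T, p = T, the left side is false but the right side is true.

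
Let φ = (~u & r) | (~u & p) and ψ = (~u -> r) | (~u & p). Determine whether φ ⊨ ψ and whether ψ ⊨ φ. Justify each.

Only the forward direction holds.

[⇒] Assume the antecedent. If p is true, (~u -> r) | (~u & p) reduces to true regardless of the other variables. If p is false, the antecedent forces (p = F, r = T, u = F), and (~u -> r) | (~u & p) holds there. Either way (~u -> r) | (~u & p) holds.

[⇐] This fails. Under p = F, r = F, u = T, the left side is false but the right side is true.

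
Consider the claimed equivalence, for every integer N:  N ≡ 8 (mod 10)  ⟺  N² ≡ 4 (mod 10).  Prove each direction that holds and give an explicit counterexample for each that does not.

Only the forward implication holds.

(⇒) Suppose N ≡ 8 (mod 10). Write N = 10j + 8. Then (10j + 8)² = 100j² + 160j + 64 = 10(10j² + 16j + 6) + 4, so N² ≡ 4 (mod 10).

(⇐) This fails: take N = 2. Then 2² = 4 ≡ 4 (mod 10), yet 2 ≡ 2 (mod 10), not 8.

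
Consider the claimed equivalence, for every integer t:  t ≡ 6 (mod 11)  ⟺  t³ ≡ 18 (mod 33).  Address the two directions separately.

The forward direction fails; the converse holds.

(⟹) This fails: take t = 17. Then 17 ≡ 6 (mod 11), but 17³ = 4913 ≡ 29 (mod 33), not 18.

(⟸) Conversely, the residues r modulo 33 with r³ ≡ 18 (mod 33) are exactly {6}, and each is ≡ 6 (mod 11).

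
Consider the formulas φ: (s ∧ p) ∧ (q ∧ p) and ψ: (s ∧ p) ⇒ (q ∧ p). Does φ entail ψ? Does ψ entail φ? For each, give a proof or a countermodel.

Not equivalent: only (⇒) holds.

(⟹) Assume the antecedent. If q is true, (s ∧ p) ⇒ (q ∧ p) reduces to true regardless of the other variables. If q is false, the antecedent cannot hold. Either way (s ∧ p) ⇒ (q ∧ p) holds.

(⟸) This fails. Under q = F, s = F, p = F, the left side is false but the right side is true.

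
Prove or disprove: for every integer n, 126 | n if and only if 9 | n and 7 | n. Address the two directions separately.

Only the forward implication holds.

Forward direction. If 126 ∣ n, write n = 126q. Since 126 = 14·9, n = 9·(14q), so 9 ∣ n; and since 126 = 18·7, n = 7·(18q), so 7 ∣ n.

Converse. This fails: take n = 63. Both 9 ∣ 63 and 7 ∣ 63, yet 63 is not a multiple of 126 (since 63 = 0·126 + 63), so 126 ∤ 63.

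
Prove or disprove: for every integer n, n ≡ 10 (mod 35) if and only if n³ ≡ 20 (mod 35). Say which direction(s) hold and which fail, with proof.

Not equivalent: only (⇒) holds.

(⟸) This fails: take n = 5. Then 5³ = 125 ≡ 20 (mod 35), yet 5 ≡ 5 (mod 35), not 10.

(⟹) Suppose n ≡ 10 (mod 35). Write n = 35j + 10. Then (35j + 10)³ = 42875j³ + 36750j² + 10500j + 1000 = 35(1225j³ + 1050j² + 300j + 28) + 20, so n³ ≡ 20 (mod 35).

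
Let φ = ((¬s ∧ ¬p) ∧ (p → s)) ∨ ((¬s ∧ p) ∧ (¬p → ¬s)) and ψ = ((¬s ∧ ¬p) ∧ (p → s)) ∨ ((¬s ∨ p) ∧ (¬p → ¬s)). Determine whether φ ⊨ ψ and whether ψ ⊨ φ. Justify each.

Forward direction. Assume the antecedent. If p is true, the consequent reduces to true regardless of the other variables. If p is false, the antecedent forces (p = F, s = F), and the consequent holds there. Either way the consequent holds.

Converse. This fails. Under p = T, s = T, the left side is false but the right side is true.

Only the forward implication holds.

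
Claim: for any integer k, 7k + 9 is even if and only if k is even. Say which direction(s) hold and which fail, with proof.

Neither direction holds.

(⟹) This fails: k = 5 gives 7k + 9 = 44, which is even, but 5 is odd, not even.

(⟸) This also fails: k = 0 is even, but 7k + 9 = 9 is odd, not even.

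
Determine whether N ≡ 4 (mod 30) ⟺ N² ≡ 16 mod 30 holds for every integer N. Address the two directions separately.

Only the forward implication holds.

Forward direction. Suppose N ≡ 4 (mod 30). Write N = 30j + 4. Then (30j + 4)² = 900j² + 240j + 16 = 30(30j² + 8j) + 16, so N² ≡ 16 (mod 30).

Converse. This fails: take N = 14. Then 14² = 196 ≡ 16 (mod 30), yet 14 ≡ 14 (mod 30), not 4.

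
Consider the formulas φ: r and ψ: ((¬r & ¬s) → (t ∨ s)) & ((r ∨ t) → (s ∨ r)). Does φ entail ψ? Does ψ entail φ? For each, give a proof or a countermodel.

Only the forward direction holds.

(→) Assume the antecedent. If s is true, the consequent reduces to true regardless of the other variables. If s is false, the antecedent forces (s = F, t = F, r = T) or (s = F, t = T, r = T), and the consequent holds there. Either way the consequent holds.

(←) This fails. Under s = T, t = F, r = F, the left side is false but the right side is true.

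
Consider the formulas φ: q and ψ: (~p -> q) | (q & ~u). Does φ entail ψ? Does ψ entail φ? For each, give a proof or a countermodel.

Not equivalent: only (⇒) holds.

Forward direction. Assume the antecedent. If u is true, the antecedent forces (u = T, p = F, q = T) or (u = T, p = T, q = T), and (~p -> q) | (q & ~u) holds there. If u is false, the antecedent forces (u = F, p = F, q = T) or (u = F, p = T, q = T), and (~p -> q) | (q & ~u) holds there. Either way (~p -> q) | (q & ~u) holds.

Converse. This fails. Under u = F, p = T, q = F, the left side is false but the right side is true.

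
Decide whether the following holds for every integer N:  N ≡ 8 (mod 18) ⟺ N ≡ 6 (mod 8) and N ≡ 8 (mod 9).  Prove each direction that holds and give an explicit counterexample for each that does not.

(⟹) This fails: N = 8 gives 8 ≡ 8 (mod 18) but 8 ≡ 0 (mod 8), so the conjunction on the right does not hold.

(⟸) Conversely, if N ≡ 6 (mod 8) and N ≡ 8 (mod 9), then by the Chinese remainder theorem N ≡ 62 (mod 72). Since 62 ≡ 8 (mod 18) and 18 ∣ 72, we get N ≡ 8 (mod 18).

Not equivalent: only (⇐) holds.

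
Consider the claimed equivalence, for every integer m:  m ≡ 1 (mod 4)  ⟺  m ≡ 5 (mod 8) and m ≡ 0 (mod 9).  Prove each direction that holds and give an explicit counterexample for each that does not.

(⟸) If m ≡ 5 (mod 8) and m ≡ 0 (mod 9), then by the Chinese remainder theorem m ≡ 45 (mod 72). Since 45 ≡ 1 (mod 4) and 4 ∣ 72, we get m ≡ 1 (mod 4).

(⟹) This fails: m = 1 gives 1 ≡ 1 (mod 4) but 1 ≡ 1 (mod 8), so the conjunction on the right does not hold.

Not equivalent: only (⇐) holds.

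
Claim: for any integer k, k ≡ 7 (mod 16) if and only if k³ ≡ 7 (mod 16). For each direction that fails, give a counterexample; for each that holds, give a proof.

Both implications hold.

Forward direction. Suppose k ≡ 7 (mod 16). Write k = 16j + 7. Then (16j + 7)³ = 4096j³ + 5376j² + 2352j + 343 = 16(256j³ + 336j² + 147j + 21) + 7, so k³ ≡ 7 (mod 16).

Converse. Suppose k³ ≡ 7 (mod 16). The only residue r in {0, …, 15} with r³ ≡ 7 (mod 16) is r = 7, so k ≡ 7 (mod 16).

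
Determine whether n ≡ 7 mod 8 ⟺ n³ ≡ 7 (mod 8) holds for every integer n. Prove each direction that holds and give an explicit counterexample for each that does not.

Both directions hold.

(→) Suppose n ≡ 7 mod 8. Write n = 8j + 7. Then (8j + 7)³ = 512j³ + 1344j² + 1176j + 343 = 8(64j³ + 168j² + 147j + 42) + 7, so n³ ≡ 7 (mod 8).

(←) Conversely, suppose n³ ≡ 7 (mod 8). The only residue r in {0, …, 7} with r³ ≡ 7 (mod 8) is r = 7, so n ≡ 7 (mod 8).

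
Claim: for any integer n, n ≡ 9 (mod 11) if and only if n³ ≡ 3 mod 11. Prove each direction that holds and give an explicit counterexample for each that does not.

The biconditional holds.

(←) Suppose n³ ≡ 3 (mod 11). The only residue r in {0, …, 10} with r³ ≡ 3 (mod 11) is r = 9, so n ≡ 9 (mod 11).

(→) Suppose n ≡ 9 (mod 11). Write n = 11j + 9. Then (11j + 9)³ = 1331j³ + 3267j² + 2673j + 729 = 11(121j³ + 297j² + 243j + 66) + 3, so n³ ≡ 3 (mod 11).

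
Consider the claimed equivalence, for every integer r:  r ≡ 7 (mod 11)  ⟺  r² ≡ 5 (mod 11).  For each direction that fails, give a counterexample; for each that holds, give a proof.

Only the forward implication holds.

Converse. This fails: take r = 4. Then 4² = 16 ≡ 5 (mod 11), yet 4 ≡ 4 (mod 11), not 7.

Forward direction. Suppose r ≡ 7 (mod 11). Write r = 11j + 7. Then (11j + 7)² = 121j² + 154j + 49 = 11(11j² + 14j + 4) + 5, so r² ≡ 5 (mod 11).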